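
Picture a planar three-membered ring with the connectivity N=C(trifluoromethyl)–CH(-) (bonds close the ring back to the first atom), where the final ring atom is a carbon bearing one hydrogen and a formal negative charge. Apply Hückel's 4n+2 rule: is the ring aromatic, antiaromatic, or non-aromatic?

Antiaromatic

Every ring atom contributes a p orbital perpendicular to the ring (each doubly-bonded ring atom is sp² with one p-orbital electron; the doubly-bonded nitrogens are pyridine-type — their lone pairs lie in the ring plane, leaving one electron in the p orbital; the carbanion's lone pair occupies the p orbital), so the π system is cyclic and fully conjugated.
Adding the contributions, 1 × 2 = 2 from the double-bond unit + 2 from the CH(-) atom = 4.
4 = 4(1); a planar, fully conjugated 4n system is antiaromatic.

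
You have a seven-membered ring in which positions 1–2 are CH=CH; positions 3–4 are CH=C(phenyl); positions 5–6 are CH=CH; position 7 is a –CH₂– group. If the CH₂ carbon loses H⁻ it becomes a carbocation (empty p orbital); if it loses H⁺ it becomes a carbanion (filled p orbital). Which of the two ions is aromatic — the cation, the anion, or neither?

The cation

In both ions every ring atom is sp² and contributes a p orbital, so both rings are fully conjugated.
Cation: 3 × 2 + 0 = 6 π electrons → 4(1)+2, aromatic.
Anion: 3 × 2 + 2 = 8 π electrons → 4(2), antiaromatic.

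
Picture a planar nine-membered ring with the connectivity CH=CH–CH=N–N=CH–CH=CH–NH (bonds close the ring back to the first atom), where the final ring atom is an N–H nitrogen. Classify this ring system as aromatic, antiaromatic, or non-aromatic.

The p orbitals form a continuous loop: every atom in a ring double bond is sp² and brings one electron to the p orbital; the doubly-bonded nitrogens are pyridine-type — their lone pairs lie in the ring plane, leaving one electron in the p orbital; the pyrrole-type nitrogen donates its lone pair from the p orbital. The ring is fully conjugated.
π-electron count: 4 × 2 = 8 from the double-bond units + 2 from the NH atom = 10.
That gives a 4n+2 count (10, n = 2).

Aromatic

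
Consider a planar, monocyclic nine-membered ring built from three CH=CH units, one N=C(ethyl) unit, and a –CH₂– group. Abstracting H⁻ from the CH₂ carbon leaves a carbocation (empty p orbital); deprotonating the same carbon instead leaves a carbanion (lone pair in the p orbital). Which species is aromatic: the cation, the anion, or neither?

In either ion the ring is fully conjugated: every atom, including the new sp² carbon, supplies a p orbital.
Cation: 4 × 2 + 0 = 8 π electrons → 4(2), antiaromatic.
Anion: 4 × 2 + 2 = 10 π electrons → 4(2)+2, aromatic.

The anion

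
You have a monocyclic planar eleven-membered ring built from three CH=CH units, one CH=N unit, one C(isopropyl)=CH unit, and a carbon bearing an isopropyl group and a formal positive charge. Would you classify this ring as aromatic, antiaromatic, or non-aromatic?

The p orbitals form a continuous loop: each doubly-bonded ring atom is sp² with one p-orbital electron; each =N– nitrogen is pyridine-type (lone pair in the sp² plane, one electron in the p orbital); the carbocation has an empty p orbital. The ring is fully conjugated.
π-electron count: 5 × 2 = 10 from the double-bond units + 0 from the C(isopropyl)(+) atom = 10.
Since 10 = 4·2 + 2, the ring meets the 4n+2 criterion.

Aromatic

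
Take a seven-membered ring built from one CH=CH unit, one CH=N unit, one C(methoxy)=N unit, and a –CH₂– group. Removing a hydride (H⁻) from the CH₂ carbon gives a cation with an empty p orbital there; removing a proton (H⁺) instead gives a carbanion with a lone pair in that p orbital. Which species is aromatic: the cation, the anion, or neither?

In either ion the ring is fully conjugated: every atom, including the new sp² carbon, supplies a p orbital.
Cation: 3 × 2 + 0 = 6 π electrons → 4(1)+2, aromatic.
Anion: 3 × 2 + 2 = 8 π electrons → 4(2), antiaromatic.

The cation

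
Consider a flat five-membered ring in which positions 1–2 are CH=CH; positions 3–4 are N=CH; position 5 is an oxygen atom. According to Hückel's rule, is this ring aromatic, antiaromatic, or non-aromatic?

The p orbitals form a continuous loop: every atom in a ring double bond is sp² and brings one electron to the p orbital; each sp² =N– keeps its lone pair in-plane and puts one electron into the π system; the oxygen donates one lone pair from its p orbital. The ring is fully conjugated.
Counting π electrons: 2 × 2 = 4 from the double-bond units + 2 from the O atom = 6.
That gives a 4n+2 count (6, n = 1).

Aromatic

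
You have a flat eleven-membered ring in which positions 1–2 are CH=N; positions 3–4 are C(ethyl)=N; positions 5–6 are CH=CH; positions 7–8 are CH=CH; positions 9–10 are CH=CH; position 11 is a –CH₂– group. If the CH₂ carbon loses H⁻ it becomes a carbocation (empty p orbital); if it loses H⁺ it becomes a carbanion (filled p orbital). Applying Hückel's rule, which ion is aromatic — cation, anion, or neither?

Once that carbon is sp², every ring atom has a p orbital and both ions are fully conjugated.
Cation: 5 × 2 + 0 = 10 π electrons → 4(2)+2, aromatic.
Anion: 5 × 2 + 2 = 12 π electrons → 4(3), antiaromatic.

The cation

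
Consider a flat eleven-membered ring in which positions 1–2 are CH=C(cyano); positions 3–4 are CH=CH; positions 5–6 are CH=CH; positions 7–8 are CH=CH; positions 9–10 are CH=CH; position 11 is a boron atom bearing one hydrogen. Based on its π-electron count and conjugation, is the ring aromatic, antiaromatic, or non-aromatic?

Aromatic

Check conjugation: every atom in a ring double bond is sp² and brings one electron to the p orbital; the boron has an empty p orbital — every position has a p orbital, so the cyclic π system is continuous.
Adding the contributions, 5 × 2 = 10 from the double-bond units + 0 from the BH atom = 10.
Since 10 = 4·2 + 2, the ring meets the 4n+2 criterion.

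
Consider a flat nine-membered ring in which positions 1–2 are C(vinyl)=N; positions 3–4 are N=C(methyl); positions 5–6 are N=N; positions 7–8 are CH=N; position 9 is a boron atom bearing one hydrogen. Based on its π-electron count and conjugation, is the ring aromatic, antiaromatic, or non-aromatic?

Every ring atom contributes a p orbital perpendicular to the ring (each doubly-bonded ring atom is sp² with one p-orbital electron; each sp² =N– keeps its lone pair in-plane and puts one electron into the π system; the boron has an empty p orbital), so the π system is cyclic and fully conjugated.
Adding the contributions, 4 × 2 = 8 from the double-bond units + 0 from the BH atom = 8.
8 = 4(2); a planar, fully conjugated 4n system is antiaromatic.

Antiaromatic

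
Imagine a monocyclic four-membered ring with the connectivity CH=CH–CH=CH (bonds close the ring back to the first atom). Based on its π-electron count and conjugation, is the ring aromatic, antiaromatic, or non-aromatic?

The p orbitals form a continuous loop: the double-bond atoms are sp², each contributing one p electron. The ring is fully conjugated.
π-electron count: 2 × 2 = 4 from the 2 double-bond units.
A 4n π count (4, n = 1) in a planar conjugated ring means antiaromatic.
(The species described is cyclobutadiene.)

Antiaromatic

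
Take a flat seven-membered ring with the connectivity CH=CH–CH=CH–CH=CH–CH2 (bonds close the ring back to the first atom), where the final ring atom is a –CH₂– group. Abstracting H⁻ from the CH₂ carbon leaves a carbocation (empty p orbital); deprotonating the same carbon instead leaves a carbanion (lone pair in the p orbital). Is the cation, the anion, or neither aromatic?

The cation

In either ion the ring is fully conjugated: every atom, including the new sp² carbon, supplies a p orbital.
Cation: 3 × 2 + 0 = 6 π electrons → 4(1)+2, aromatic.
Anion: 3 × 2 + 2 = 8 π electrons → 4(2), antiaromatic.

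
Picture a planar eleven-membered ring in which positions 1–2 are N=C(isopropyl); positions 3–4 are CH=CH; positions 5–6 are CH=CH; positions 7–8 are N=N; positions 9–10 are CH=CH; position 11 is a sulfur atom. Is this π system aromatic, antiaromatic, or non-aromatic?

Antiaromatic

Every ring atom contributes a p orbital perpendicular to the ring (every atom in a ring double bond is sp² and brings one electron to the p orbital; each =N– nitrogen is pyridine-type (lone pair in the sp² plane, one electron in the p orbital); the sulfur donates one lone pair from its p orbital), so the π system is cyclic and fully conjugated.
Counting π electrons: 5 × 2 = 10 from the double-bond units + 2 from the S atom = 12.
With 12 = 4·3 π electrons, Hückel's rule classifies the planar ring as antiaromatic.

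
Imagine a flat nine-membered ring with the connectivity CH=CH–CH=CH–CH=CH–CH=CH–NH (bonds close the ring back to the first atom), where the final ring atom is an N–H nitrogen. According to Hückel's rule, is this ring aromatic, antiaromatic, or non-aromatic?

Every ring atom contributes a p orbital perpendicular to the ring (each doubly-bonded ring atom is sp² with one p-orbital electron; the pyrrole-type nitrogen donates its lone pair from the p orbital), so the π system is cyclic and fully conjugated.
Counting π electrons: 4 × 2 = 8 from the double-bond units + 2 from the NH atom = 10.
With 10 π electrons (n = 2), the Hückel 4n+2 condition holds.

Aromatic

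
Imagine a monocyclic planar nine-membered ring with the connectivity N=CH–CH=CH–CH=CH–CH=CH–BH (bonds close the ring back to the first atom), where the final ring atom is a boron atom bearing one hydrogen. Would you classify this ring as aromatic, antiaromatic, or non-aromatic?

All ring atoms are sp² and supply a p orbital to the ring (each doubly-bonded ring atom is sp² with one p-orbital electron; each sp² =N– keeps its lone pair in-plane and puts one electron into the π system; the boron has an empty p orbital); the conjugation is uninterrupted.
Adding the contributions, 4 × 2 = 8 from the double-bond units + 0 from the BH atom = 8.
A 4n π count (8, n = 2) in a planar conjugated ring means antiaromatic.

Antiaromatic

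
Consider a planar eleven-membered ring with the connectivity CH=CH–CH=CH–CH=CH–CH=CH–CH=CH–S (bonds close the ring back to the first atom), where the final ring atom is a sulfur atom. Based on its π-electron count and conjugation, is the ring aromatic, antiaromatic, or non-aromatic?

Antiaromatic

Check conjugation: each doubly-bonded ring atom is sp² with one p-orbital electron; the sulfur donates one lone pair from its p orbital — every position has a p orbital, so the cyclic π system is continuous.
Tallying contributions gives 5 × 2 = 10 from the double-bond units + 2 from the S atom = 12.
12 is a 4n count (n = 3), so the planar conjugated ring is antiaromatic.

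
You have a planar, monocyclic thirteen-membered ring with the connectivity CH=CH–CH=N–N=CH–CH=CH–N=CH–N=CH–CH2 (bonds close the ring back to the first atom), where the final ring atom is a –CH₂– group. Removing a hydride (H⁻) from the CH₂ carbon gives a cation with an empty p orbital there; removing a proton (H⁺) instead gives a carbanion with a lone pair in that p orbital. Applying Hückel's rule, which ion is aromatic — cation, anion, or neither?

The anion

Both ions have a continuous loop of p orbitals — each ring atom is sp².
Cation: 6 × 2 + 0 = 12 π electrons → 4(3), antiaromatic.
Anion: 6 × 2 + 2 = 14 π electrons → 4(3)+2, aromatic.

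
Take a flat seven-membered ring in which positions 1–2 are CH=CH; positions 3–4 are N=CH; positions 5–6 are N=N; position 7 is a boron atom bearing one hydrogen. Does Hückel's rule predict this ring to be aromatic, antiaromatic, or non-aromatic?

All ring atoms are sp² and supply a p orbital to the ring (the double-bond atoms are sp², each contributing one p electron; each sp² =N– keeps its lone pair in-plane and puts one electron into the π system; the boron has an empty p orbital); the conjugation is uninterrupted.
Adding the contributions, 3 × 2 = 6 from the double-bond units + 0 from the BH atom = 6.
That gives a 4n+2 count (6, n = 1).

Aromatic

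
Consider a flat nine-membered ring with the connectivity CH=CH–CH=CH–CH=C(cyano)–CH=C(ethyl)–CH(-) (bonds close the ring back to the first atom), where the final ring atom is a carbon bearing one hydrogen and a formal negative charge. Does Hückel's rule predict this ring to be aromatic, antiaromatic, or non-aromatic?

Every ring atom contributes a p orbital perpendicular to the ring (each doubly-bonded ring atom is sp² with one p-orbital electron; the carbanion's lone pair occupies the p orbital), so the π system is cyclic and fully conjugated.
Counting π electrons: 4 × 2 = 8 from the double-bond units + 2 from the CH(-) atom = 10.
With 10 π electrons (n = 2), the Hückel 4n+2 condition holds.

Aromatic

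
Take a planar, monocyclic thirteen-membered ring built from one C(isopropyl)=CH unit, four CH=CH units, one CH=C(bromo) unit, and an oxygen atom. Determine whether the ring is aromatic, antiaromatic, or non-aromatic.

Aromatic

All ring atoms are sp² and supply a p orbital to the ring (the double-bond atoms are sp², each contributing one p electron; the oxygen donates one lone pair from its p orbital); the conjugation is uninterrupted.
Adding the contributions, 6 × 2 = 12 from the double-bond units + 2 from the O atom = 14.
14 = 4(3) + 2, which satisfies Hückel's 4n+2 rule.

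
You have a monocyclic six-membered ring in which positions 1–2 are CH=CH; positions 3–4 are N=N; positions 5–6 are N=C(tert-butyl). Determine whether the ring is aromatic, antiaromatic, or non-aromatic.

All ring atoms are sp² and supply a p orbital to the ring (every atom in a ring double bond is sp² and brings one electron to the p orbital; each =N– nitrogen is pyridine-type (lone pair in the sp² plane, one electron in the p orbital)); the conjugation is uninterrupted.
Counting π electrons: 3 × 2 = 6 from the 3 double-bond units.
With 6 π electrons (n = 1), the Hückel 4n+2 condition holds.

Aromatic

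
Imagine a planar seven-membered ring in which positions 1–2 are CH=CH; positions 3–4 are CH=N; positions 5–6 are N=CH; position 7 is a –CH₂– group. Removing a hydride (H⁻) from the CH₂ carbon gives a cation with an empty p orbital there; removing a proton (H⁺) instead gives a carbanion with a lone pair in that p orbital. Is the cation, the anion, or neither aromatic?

The cation

Once that carbon is sp², every ring atom has a p orbital and both ions are fully conjugated.
Cation: 3 × 2 + 0 = 6 π electrons → 4(1)+2, aromatic.
Anion: 3 × 2 + 2 = 8 π electrons → 4(2), antiaromatic.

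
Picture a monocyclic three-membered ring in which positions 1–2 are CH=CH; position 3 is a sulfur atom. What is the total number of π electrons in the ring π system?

4

The p orbitals form a continuous loop: the double-bond atoms are sp², each contributing one p electron; the sulfur donates one lone pair from its p orbital. The ring is fully conjugated.
Tallying contributions gives 1 × 2 = 2 from the double-bond unit + 2 from the S atom = 4.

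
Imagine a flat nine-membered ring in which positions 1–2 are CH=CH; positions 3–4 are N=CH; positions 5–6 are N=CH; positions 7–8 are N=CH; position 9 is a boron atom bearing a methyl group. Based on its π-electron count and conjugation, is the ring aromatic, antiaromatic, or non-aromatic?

The p orbitals form a continuous loop: the double-bond atoms are sp², each contributing one p electron; each sp² =N– keeps its lone pair in-plane and puts one electron into the π system; the boron has an empty p orbital. The ring is fully conjugated.
Tallying contributions gives 4 × 2 = 8 from the double-bond units + 0 from the B(methyl) atom = 8.
With 8 = 4·2 π electrons, Hückel's rule classifies the planar ring as antiaromatic.

Antiaromatic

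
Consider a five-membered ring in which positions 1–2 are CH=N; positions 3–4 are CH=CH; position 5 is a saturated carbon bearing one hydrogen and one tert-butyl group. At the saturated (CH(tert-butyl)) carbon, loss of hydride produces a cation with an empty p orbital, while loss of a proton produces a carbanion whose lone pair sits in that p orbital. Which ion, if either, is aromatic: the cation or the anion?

In either ion the ring is fully conjugated: every atom, including the new sp² carbon, supplies a p orbital.
Cation: 2 × 2 + 0 = 4 π electrons → 4(1), antiaromatic.
Anion: 2 × 2 + 2 = 6 π electrons → 4(1)+2, aromatic.

The anion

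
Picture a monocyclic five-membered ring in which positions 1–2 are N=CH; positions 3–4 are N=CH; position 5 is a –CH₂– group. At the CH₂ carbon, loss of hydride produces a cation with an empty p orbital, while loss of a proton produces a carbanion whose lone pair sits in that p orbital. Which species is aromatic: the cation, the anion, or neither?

In both ions every ring atom is sp² and contributes a p orbital, so both rings are fully conjugated.
Cation: 2 × 2 + 0 = 4 π electrons → 4(1), antiaromatic.
Anion: 2 × 2 + 2 = 6 π electrons → 4(1)+2, aromatic.

The anion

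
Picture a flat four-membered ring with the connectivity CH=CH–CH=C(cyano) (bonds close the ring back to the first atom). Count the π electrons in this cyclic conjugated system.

Every ring atom contributes a p orbital perpendicular to the ring (each doubly-bonded ring atom is sp² with one p-orbital electron), so the π system is cyclic and fully conjugated.
Counting π electrons: 2 × 2 = 4 from the 2 double-bond units.

4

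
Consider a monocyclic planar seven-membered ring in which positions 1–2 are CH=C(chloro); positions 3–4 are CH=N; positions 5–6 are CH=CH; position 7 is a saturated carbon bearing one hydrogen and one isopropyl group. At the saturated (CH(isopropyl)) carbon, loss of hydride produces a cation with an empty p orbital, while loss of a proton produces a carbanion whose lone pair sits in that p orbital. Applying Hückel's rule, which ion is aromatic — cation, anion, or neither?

The cation

In both ions every ring atom is sp² and contributes a p orbital, so both rings are fully conjugated.
Cation: 3 × 2 + 0 = 6 π electrons → 4(1)+2, aromatic.
Anion: 3 × 2 + 2 = 8 π electrons → 4(2), antiaromatic.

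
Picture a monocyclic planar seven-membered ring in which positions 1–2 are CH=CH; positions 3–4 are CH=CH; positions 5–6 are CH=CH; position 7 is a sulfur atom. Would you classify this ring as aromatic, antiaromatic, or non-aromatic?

Antiaromatic

All ring atoms are sp² and supply a p orbital to the ring (every atom in a ring double bond is sp² and brings one electron to the p orbital; the sulfur donates one lone pair from its p orbital); the conjugation is uninterrupted.
Counting π electrons: 3 × 2 = 6 from the double-bond units + 2 from the S atom = 8.
8 is a 4n count (n = 2), so the planar conjugated ring is antiaromatic.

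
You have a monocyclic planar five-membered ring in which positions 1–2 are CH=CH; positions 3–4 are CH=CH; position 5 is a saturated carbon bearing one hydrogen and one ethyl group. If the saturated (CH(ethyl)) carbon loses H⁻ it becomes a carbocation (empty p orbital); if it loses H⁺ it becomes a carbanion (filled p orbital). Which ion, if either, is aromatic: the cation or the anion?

Once that carbon is sp², every ring atom has a p orbital and both ions are fully conjugated.
Cation: 2 × 2 + 0 = 4 π electrons → 4(1), antiaromatic.
Anion: 2 × 2 + 2 = 6 π electrons → 4(1)+2, aromatic.

The anion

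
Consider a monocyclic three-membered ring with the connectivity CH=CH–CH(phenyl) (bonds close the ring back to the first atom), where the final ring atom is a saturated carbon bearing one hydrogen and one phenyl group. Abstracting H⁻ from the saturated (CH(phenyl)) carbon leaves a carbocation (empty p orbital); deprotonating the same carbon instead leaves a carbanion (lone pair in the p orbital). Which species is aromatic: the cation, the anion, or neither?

Once that carbon is sp², every ring atom has a p orbital and both ions are fully conjugated.
Cation: 1 × 2 + 0 = 2 π electrons → 4(0)+2, aromatic.
Anion: 1 × 2 + 2 = 4 π electrons → 4(1), antiaromatic.

The cation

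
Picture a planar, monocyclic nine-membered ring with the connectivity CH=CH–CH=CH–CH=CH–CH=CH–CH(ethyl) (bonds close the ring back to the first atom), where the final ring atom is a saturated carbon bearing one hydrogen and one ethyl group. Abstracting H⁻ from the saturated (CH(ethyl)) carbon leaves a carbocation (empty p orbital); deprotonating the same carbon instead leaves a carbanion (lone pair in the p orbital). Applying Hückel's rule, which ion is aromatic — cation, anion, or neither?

The anion

Both ions have a continuous loop of p orbitals — each ring atom is sp².
Cation: 4 × 2 + 0 = 8 π electrons → 4(2), antiaromatic.
Anion: 4 × 2 + 2 = 10 π electrons → 4(2)+2, aromatic.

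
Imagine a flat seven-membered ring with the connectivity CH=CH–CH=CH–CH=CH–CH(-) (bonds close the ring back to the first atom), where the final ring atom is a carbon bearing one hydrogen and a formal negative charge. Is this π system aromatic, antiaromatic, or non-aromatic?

Every ring atom contributes a p orbital perpendicular to the ring (each doubly-bonded ring atom is sp² with one p-orbital electron; the carbanion's lone pair occupies the p orbital), so the π system is cyclic and fully conjugated.
π-electron count: 3 × 2 = 6 from the double-bond units + 2 from the CH(-) atom = 8.
A 4n π count (8, n = 2) in a planar conjugated ring means antiaromatic.
(The species described is the cycloheptatrienyl anion.)

Antiaromatic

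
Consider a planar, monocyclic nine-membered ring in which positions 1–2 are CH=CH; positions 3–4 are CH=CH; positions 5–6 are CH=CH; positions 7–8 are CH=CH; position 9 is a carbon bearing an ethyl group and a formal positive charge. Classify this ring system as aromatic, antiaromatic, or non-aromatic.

Antiaromatic

The p orbitals form a continuous loop: each doubly-bonded ring atom is sp² with one p-orbital electron; the carbocation has an empty p orbital. The ring is fully conjugated.
π-electron count: 4 × 2 = 8 from the double-bond units + 0 from the C(ethyl)(+) atom = 8.
With 8 = 4·2 π electrons, Hückel's rule classifies the planar ring as antiaromatic.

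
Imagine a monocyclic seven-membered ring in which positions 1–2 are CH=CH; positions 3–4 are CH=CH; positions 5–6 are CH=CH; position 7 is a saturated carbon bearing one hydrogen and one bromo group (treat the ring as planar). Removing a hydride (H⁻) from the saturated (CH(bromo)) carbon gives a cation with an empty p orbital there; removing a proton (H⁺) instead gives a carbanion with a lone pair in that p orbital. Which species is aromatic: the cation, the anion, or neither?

The cation

In either ion the ring is fully conjugated: every atom, including the new sp² carbon, supplies a p orbital.
Cation: 3 × 2 + 0 = 6 π electrons → 4(1)+2, aromatic.
Anion: 3 × 2 + 2 = 8 π electrons → 4(2), antiaromatic.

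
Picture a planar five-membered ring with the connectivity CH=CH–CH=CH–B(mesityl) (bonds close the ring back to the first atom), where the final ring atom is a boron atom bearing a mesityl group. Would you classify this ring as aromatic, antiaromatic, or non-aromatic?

Antiaromatic

Check conjugation: every atom in a ring double bond is sp² and brings one electron to the p orbital; the boron has an empty p orbital — every position has a p orbital, so the cyclic π system is continuous.
π-electron count: 2 × 2 = 4 from the double-bond units + 0 from the B(mesityl) atom = 4.
A 4n π count (4, n = 1) in a planar conjugated ring means antiaromatic.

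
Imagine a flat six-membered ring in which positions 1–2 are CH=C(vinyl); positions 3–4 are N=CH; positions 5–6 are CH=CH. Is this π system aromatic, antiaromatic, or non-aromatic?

Aromatic

Every ring atom contributes a p orbital perpendicular to the ring (the double-bond atoms are sp², each contributing one p electron; each =N– nitrogen is pyridine-type (lone pair in the sp² plane, one electron in the p orbital)), so the π system is cyclic and fully conjugated.
Adding the contributions, 3 × 2 = 6 from the 3 double-bond units.
Since 6 = 4·1 + 2, the ring meets the 4n+2 criterion.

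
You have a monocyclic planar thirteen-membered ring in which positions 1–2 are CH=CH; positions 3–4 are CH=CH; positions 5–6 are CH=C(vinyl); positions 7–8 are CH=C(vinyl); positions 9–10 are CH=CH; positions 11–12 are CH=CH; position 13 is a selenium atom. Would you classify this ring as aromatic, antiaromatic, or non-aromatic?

Aromatic

The p orbitals form a continuous loop: every atom in a ring double bond is sp² and brings one electron to the p orbital; the selenium donates one lone pair from its p orbital. The ring is fully conjugated.
π-electron count: 6 × 2 = 12 from the double-bond units + 2 from the Se atom = 14.
That gives a 4n+2 count (14, n = 3).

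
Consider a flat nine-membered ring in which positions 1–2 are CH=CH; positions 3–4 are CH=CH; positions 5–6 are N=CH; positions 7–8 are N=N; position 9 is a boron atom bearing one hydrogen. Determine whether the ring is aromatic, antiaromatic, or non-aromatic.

All ring atoms are sp² and supply a p orbital to the ring (each doubly-bonded ring atom is sp² with one p-orbital electron; each sp² =N– keeps its lone pair in-plane and puts one electron into the π system; the boron has an empty p orbital); the conjugation is uninterrupted.
Tallying contributions gives 4 × 2 = 8 from the double-bond units + 0 from the BH atom = 8.
With 8 = 4·2 π electrons, Hückel's rule classifies the planar ring as antiaromatic.

Antiaromatic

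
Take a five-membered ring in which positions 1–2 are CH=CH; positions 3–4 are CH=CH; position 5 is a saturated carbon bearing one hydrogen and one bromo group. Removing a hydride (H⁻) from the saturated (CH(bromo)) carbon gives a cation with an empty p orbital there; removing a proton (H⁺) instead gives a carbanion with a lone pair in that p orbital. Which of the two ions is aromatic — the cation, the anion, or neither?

The anion

Both ions have a continuous loop of p orbitals — each ring atom is sp².
Cation: 2 × 2 + 0 = 4 π electrons → 4(1), antiaromatic.
Anion: 2 × 2 + 2 = 6 π electrons → 4(1)+2, aromatic.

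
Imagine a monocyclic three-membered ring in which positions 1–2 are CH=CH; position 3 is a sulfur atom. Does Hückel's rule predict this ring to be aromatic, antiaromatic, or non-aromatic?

Every ring atom contributes a p orbital perpendicular to the ring (each doubly-bonded ring atom is sp² with one p-orbital electron; the sulfur donates one lone pair from its p orbital), so the π system is cyclic and fully conjugated.
Tallying contributions gives 1 × 2 = 2 from the double-bond unit + 2 from the S atom = 4.
4 is a 4n count (n = 1), so the planar conjugated ring is antiaromatic.

Antiaromatic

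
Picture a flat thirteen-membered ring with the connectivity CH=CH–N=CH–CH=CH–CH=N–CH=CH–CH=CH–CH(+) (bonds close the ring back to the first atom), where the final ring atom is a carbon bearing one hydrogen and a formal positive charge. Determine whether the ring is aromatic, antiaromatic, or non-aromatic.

Check conjugation: every atom in a ring double bond is sp² and brings one electron to the p orbital; each =N– nitrogen is pyridine-type (lone pair in the sp² plane, one electron in the p orbital); the carbocation has an empty p orbital — every position has a p orbital, so the cyclic π system is continuous.
Tallying contributions gives 6 × 2 = 12 from the double-bond units + 0 from the CH(+) atom = 12.
With 12 = 4·3 π electrons, Hückel's rule classifies the planar ring as antiaromatic.

Antiaromatic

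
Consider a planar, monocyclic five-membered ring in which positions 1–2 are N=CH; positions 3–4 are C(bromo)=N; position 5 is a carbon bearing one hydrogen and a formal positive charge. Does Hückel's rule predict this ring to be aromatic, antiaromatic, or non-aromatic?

All ring atoms are sp² and supply a p orbital to the ring (every atom in a ring double bond is sp² and brings one electron to the p orbital; each sp² =N– keeps its lone pair in-plane and puts one electron into the π system; the carbocation has an empty p orbital); the conjugation is uninterrupted.
π-electron count: 2 × 2 = 4 from the double-bond units + 0 from the CH(+) atom = 4.
4 = 4(1); a planar, fully conjugated 4n system is antiaromatic.

Antiaromatic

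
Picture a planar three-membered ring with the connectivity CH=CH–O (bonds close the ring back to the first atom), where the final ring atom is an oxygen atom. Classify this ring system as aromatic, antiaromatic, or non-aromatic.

Antiaromatic

All ring atoms are sp² and supply a p orbital to the ring (every atom in a ring double bond is sp² and brings one electron to the p orbital; the oxygen donates one lone pair from its p orbital); the conjugation is uninterrupted.
Counting π electrons: 1 × 2 = 2 from the double-bond unit + 2 from the O atom = 4.
4 is a 4n count (n = 1), so the planar conjugated ring is antiaromatic.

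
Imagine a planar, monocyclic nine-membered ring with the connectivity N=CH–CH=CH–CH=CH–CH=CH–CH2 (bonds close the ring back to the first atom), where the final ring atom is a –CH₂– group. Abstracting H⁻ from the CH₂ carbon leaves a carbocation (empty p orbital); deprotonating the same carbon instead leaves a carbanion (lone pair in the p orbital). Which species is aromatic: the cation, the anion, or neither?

In both ions every ring atom is sp² and contributes a p orbital, so both rings are fully conjugated.
Cation: 4 × 2 + 0 = 8 π electrons → 4(2), antiaromatic.
Anion: 4 × 2 + 2 = 10 π electrons → 4(2)+2, aromatic.

The anion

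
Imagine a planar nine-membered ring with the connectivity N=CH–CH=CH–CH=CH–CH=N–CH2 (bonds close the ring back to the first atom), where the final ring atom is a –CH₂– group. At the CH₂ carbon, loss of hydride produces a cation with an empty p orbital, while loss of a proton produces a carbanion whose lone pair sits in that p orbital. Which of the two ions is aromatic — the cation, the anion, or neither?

The anion

In both ions every ring atom is sp² and contributes a p orbital, so both rings are fully conjugated.
Cation: 4 × 2 + 0 = 8 π electrons → 4(2), antiaromatic.
Anion: 4 × 2 + 2 = 10 π electrons → 4(2)+2, aromatic.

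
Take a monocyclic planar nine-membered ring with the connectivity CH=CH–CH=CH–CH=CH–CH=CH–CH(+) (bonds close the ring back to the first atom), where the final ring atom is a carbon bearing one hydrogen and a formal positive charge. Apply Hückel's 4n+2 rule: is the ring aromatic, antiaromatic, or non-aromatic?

Every ring atom contributes a p orbital perpendicular to the ring (every atom in a ring double bond is sp² and brings one electron to the p orbital; the carbocation has an empty p orbital), so the π system is cyclic and fully conjugated.
Counting π electrons: 4 × 2 = 8 from the double-bond units + 0 from the CH(+) atom = 8.
8 = 4(2); a planar, fully conjugated 4n system is antiaromatic.

Antiaromatic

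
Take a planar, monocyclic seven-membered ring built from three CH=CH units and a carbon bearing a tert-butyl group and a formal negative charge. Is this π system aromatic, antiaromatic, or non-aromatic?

Antiaromatic

Every ring atom contributes a p orbital perpendicular to the ring (the double-bond atoms are sp², each contributing one p electron; the carbanion's lone pair occupies the p orbital), so the π system is cyclic and fully conjugated.
Counting π electrons: 3 × 2 = 6 from the double-bond units + 2 from the C(tert-butyl)(-) atom = 8.
8 is a 4n count (n = 2), so the planar conjugated ring is antiaromatic.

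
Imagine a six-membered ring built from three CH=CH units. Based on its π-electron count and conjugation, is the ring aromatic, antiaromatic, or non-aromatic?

All ring atoms are sp² and supply a p orbital to the ring (each doubly-bonded ring atom is sp² with one p-orbital electron); the conjugation is uninterrupted.
Counting π electrons: 3 × 2 = 6 from the 3 double-bond units.
Since 6 = 4·1 + 2, the ring meets the 4n+2 criterion.
(The species described is benzene.)

Aromatic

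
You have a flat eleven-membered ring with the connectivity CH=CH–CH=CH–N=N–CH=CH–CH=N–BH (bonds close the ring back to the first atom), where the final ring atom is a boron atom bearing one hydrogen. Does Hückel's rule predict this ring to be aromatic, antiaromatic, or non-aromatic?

The p orbitals form a continuous loop: each doubly-bonded ring atom is sp² with one p-orbital electron; each =N– nitrogen is pyridine-type (lone pair in the sp² plane, one electron in the p orbital); the boron has an empty p orbital. The ring is fully conjugated.
π-electron count: 5 × 2 = 10 from the double-bond units + 0 from the BH atom = 10.
Since 10 = 4·2 + 2, the ring meets the 4n+2 criterion.

Aromatic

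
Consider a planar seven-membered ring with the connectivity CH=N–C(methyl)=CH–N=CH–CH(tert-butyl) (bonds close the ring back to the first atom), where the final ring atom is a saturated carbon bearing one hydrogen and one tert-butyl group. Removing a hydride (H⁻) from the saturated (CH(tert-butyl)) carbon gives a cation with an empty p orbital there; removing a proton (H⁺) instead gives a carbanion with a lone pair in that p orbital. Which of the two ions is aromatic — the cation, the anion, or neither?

The cation

In either ion the ring is fully conjugated: every atom, including the new sp² carbon, supplies a p orbital.
Cation: 3 × 2 + 0 = 6 π electrons → 4(1)+2, aromatic.
Anion: 3 × 2 + 2 = 8 π electrons → 4(2), antiaromatic.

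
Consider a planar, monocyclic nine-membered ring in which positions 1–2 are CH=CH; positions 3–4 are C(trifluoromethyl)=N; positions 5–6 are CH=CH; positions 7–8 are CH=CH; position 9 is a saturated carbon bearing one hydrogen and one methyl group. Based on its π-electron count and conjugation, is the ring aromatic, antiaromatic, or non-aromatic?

The CH(methyl) position has four σ bonds — that saturated carbon is sp³ and has no p orbital in the ring π system — so the cyclic conjugation is interrupted.
A ring that is not fully conjugated cannot be aromatic or antiaromatic regardless of its π-electron count.

Non-aromatic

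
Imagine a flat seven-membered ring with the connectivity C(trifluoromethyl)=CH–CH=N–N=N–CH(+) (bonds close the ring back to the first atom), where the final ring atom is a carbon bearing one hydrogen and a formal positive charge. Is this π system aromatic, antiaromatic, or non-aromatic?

The p orbitals form a continuous loop: each doubly-bonded ring atom is sp² with one p-orbital electron; the doubly-bonded nitrogens are pyridine-type — their lone pairs lie in the ring plane, leaving one electron in the p orbital; the carbocation has an empty p orbital. The ring is fully conjugated.
Adding the contributions, 3 × 2 = 6 from the double-bond units + 0 from the CH(+) atom = 6.
Since 6 = 4·1 + 2, the ring meets the 4n+2 criterion.

Aromatic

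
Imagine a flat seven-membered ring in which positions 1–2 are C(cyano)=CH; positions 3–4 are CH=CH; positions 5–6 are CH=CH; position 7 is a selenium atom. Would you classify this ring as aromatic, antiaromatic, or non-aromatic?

Antiaromatic

Check conjugation: every atom in a ring double bond is sp² and brings one electron to the p orbital; the selenium donates one lone pair from its p orbital — every position has a p orbital, so the cyclic π system is continuous.
π-electron count: 3 × 2 = 6 from the double-bond units + 2 from the Se atom = 8.
A 4n π count (8, n = 2) in a planar conjugated ring means antiaromatic.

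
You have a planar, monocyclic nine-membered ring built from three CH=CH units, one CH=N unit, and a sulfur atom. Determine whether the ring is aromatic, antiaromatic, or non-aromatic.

Aromatic

All ring atoms are sp² and supply a p orbital to the ring (each doubly-bonded ring atom is sp² with one p-orbital electron; each sp² =N– keeps its lone pair in-plane and puts one electron into the π system; the sulfur donates one lone pair from its p orbital); the conjugation is uninterrupted.
Counting π electrons: 4 × 2 = 8 from the double-bond units + 2 from the S atom = 10.
With 10 π electrons (n = 2), the Hückel 4n+2 condition holds.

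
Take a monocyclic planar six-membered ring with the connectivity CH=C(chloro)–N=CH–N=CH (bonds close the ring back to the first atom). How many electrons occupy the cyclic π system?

6

Check conjugation: the double-bond atoms are sp², each contributing one p electron; the doubly-bonded nitrogens are pyridine-type — their lone pairs lie in the ring plane, leaving one electron in the p orbital — every position has a p orbital, so the cyclic π system is continuous.
Counting π electrons: 3 × 2 = 6 from the 3 double-bond units.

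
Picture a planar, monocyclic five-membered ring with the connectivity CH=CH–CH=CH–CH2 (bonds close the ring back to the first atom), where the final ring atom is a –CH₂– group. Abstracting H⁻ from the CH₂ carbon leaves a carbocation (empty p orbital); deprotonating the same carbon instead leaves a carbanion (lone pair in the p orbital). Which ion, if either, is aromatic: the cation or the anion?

Both ions have a continuous loop of p orbitals — each ring atom is sp².
Cation: 2 × 2 + 0 = 4 π electrons → 4(1), antiaromatic.
Anion: 2 × 2 + 2 = 6 π electrons → 4(1)+2, aromatic.

The anion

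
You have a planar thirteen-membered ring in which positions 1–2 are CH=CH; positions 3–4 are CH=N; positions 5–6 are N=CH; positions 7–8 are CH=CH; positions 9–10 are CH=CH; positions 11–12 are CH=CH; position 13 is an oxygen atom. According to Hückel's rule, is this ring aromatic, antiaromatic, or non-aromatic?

Aromatic

Check conjugation: every atom in a ring double bond is sp² and brings one electron to the p orbital; each sp² =N– keeps its lone pair in-plane and puts one electron into the π system; the oxygen donates one lone pair from its p orbital — every position has a p orbital, so the cyclic π system is continuous.
π-electron count: 6 × 2 = 12 from the double-bond units + 2 from the O atom = 14.
With 14 π electrons (n = 3), the Hückel 4n+2 condition holds.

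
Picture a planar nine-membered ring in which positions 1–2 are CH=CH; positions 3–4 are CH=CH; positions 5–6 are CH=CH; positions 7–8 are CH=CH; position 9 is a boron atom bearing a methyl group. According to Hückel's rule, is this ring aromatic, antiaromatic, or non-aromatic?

Antiaromatic

Every ring atom contributes a p orbital perpendicular to the ring (the double-bond atoms are sp², each contributing one p electron; the boron has an empty p orbital), so the π system is cyclic and fully conjugated.
Tallying contributions gives 4 × 2 = 8 from the double-bond units + 0 from the B(methyl) atom = 8.
8 is a 4n count (n = 2), so the planar conjugated ring is antiaromatic.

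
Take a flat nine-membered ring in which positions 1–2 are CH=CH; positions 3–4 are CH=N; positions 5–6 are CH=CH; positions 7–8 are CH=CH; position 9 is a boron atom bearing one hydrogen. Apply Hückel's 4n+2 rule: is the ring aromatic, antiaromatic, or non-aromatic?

Check conjugation: the double-bond atoms are sp², each contributing one p electron; each =N– nitrogen is pyridine-type (lone pair in the sp² plane, one electron in the p orbital); the boron has an empty p orbital — every position has a p orbital, so the cyclic π system is continuous.
Adding the contributions, 4 × 2 = 8 from the double-bond units + 0 from the BH atom = 8.
8 is a 4n count (n = 2), so the planar conjugated ring is antiaromatic.

Antiaromatic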